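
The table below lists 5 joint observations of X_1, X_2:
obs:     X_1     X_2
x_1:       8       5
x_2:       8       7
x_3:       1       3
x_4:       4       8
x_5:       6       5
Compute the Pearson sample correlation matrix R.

Step 1 — column means:
  mean(X_1) = (8 + 8 + 1 + 4 + 6) / 5 = 27/5 = 5.4
  mean(X_2) = (5 + 7 + 3 + 8 + 5) / 5 = 28/5 = 5.6

Step 2 — sample variances and covariances s[i,j] = (1/(n-1)) · Σ_k (x_{k,i} - mean_i) · (x_{k,j} - mean_j), with n-1 = 4:
  s[X_1,X_1] = ((2.6)·(2.6) + (2.6)·(2.6) + (-4.4)·(-4.4) + (-1.4)·(-1.4) + (0.6)·(0.6)) / 4 = 35.2/4 = 8.8
  s[X_1,X_2] = ((2.6)·(-0.6) + (2.6)·(1.4) + (-4.4)·(-2.6) + (-1.4)·(2.4) + (0.6)·(-0.6)) / 4 = 9.8/4 = 2.45
  s[X_2,X_2] = ((-0.6)·(-0.6) + (1.4)·(1.4) + (-2.6)·(-2.6) + (2.4)·(2.4) + (-0.6)·(-0.6)) / 4 = 15.2/4 = 3.8
  Sample standard deviations s_i = √(s[i,i]):
  s(X_1) = √(8.8) = 2.9665
  s(X_2) = √(3.8) = 1.9494

Step 3 — r_{ij} = s_{ij} / (s_i · s_j):
  r[X_1,X_1] = 1 (diagonal).
  r[X_1,X_2] = 2.45 / (2.9665 · 1.9494) = 2.45 / 5.7827 = 0.4237
  r[X_2,X_2] = 1 (diagonal).

R is symmetric with unit diagonal. Assembling:

R = [[1, 0.4237],
 [0.4237, 1]]


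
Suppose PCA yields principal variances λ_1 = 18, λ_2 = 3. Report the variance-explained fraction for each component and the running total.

Step 1 — total variance = trace(Sigma) = Σ λ_i = 18 + 3 = 21.

Step 2 — fraction explained by component i = λ_i / Σ λ:
  PC1: 18/21 = 0.8571
  PC2: 3/21 = 0.1429

Step 3 — cumulative fraction after k components = (λ_1 + ... + λ_k) / Σ λ:
  k = 1: 18/21 = 0.8571
  k = 2: (18 + 3)/21 = 21/21 = 1

Summary (fraction, with percent):

explained: PC1 0.8571 (85.71%), PC2 0.1429 (14.29%);  cumulative: 0.8571, 1


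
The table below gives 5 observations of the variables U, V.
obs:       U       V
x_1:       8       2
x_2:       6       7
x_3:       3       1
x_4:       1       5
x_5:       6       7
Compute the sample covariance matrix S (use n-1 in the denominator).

Step 1 — column means:
  mean(U) = (8 + 6 + 3 + 1 + 6) / 5 = 24/5 = 4.8
  mean(V) = (2 + 7 + 1 + 5 + 7) / 5 = 22/5 = 4.4

Step 2 — sample covariance S[i,j] = (1/(n-1)) · Σ_k (x_{k,i} - mean_i) · (x_{k,j} - mean_j), with n-1 = 4.
  S[U,U] = ((3.2)·(3.2) + (1.2)·(1.2) + (-1.8)·(-1.8) + (-3.8)·(-3.8) + (1.2)·(1.2)) / 4 = 30.8/4 = 7.7
  S[U,V] = ((3.2)·(-2.4) + (1.2)·(2.6) + (-1.8)·(-3.4) + (-3.8)·(0.6) + (1.2)·(2.6)) / 4 = 2.4/4 = 0.6
  S[V,V] = ((-2.4)·(-2.4) + (2.6)·(2.6) + (-3.4)·(-3.4) + (0.6)·(0.6) + (2.6)·(2.6)) / 4 = 31.2/4 = 7.8

S is symmetric (S[j,i] = S[i,j]). Assembling:

S = [[7.7, 0.6],
 [0.6, 7.8]]


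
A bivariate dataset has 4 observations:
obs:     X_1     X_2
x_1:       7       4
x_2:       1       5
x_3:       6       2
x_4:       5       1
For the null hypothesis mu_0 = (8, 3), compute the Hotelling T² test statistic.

Step 1 — sample mean vector:
  mean(X_1) = (7 + 1 + 6 + 5) / 4 = 19/4 = 4.75
  mean(X_2) = (4 + 5 + 2 + 1) / 4 = 12/4 = 3
  x̄ = (4.75, 3),  deviation x̄ - mu_0 = (4.75, 3) - (8, 3) = (-3.25, 0).

Step 2 — sample covariance matrix, S[i,j] = (1/(n-1)) · Σ_k (x_{k,i} - mean_i) · (x_{k,j} - mean_j), divisor n-1 = 3:
  S[X_1,X_1] = ((2.25)·(2.25) + (-3.75)·(-3.75) + (1.25)·(1.25) + (0.25)·(0.25)) / 3 = 20.75/3 = 6.9167
  S[X_1,X_2] = ((2.25)·(1) + (-3.75)·(2) + (1.25)·(-1) + (0.25)·(-2)) / 3 = -7/3 = -2.3333
  S[X_2,X_2] = ((1)·(1) + (2)·(2) + (-1)·(-1) + (-2)·(-2)) / 3 = 10/3 = 3.3333
  S = [[6.9167, -2.3333],
 [-2.3333, 3.3333]].

Step 3 — invert S. det(S) = 6.9167·3.3333 - (-2.3333)² = 17.6111.
  S^{-1} = (1/det) · [[d, -b], [-b, a]] = [[0.1893, 0.1325],
 [0.1325, 0.3927]].

Step 4 — quadratic form (x̄ - mu_0)^T · S^{-1} · (x̄ - mu_0):
  S^{-1} · (x̄ - mu_0) = (-0.6151, -0.4306),
  (x̄ - mu_0)^T · [...] = (-3.25)·(-0.6151) + (0)·(-0.4306) = 1.9992.

Step 5 — scale by n: T² = 4 · 1.9992 = 7.9968.

T² ≈ 7.9968


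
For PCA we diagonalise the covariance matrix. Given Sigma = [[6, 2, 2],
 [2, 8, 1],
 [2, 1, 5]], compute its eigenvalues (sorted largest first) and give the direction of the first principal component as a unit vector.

Step 1 — characteristic polynomial p(λ) = det(λI - Sigma) = λ³ - tr·λ² + c_1·λ - det, where tr = trace, c_1 = sum of the principal 2×2 minors, det = det(Sigma):
  tr = 6 + 8 + 5 = 19,
  c_1 = (6·8 - (2)²) + (6·5 - (2)²) + (8·5 - (1)²) = 44 + 26 + 39 = 109,
  det = 6·(8·5 - (1)²) - (2)·((2)·5 - (1)·(2)) + (2)·((2)·(1) - 8·(2)) = 6·(39) - (2)·(8) + (2)·(-14) = 190.
  So p(λ) = λ³ - 19λ² + 109λ - 190.
Step 2 — look for an integer root (rational root theorem: any rational root is an integer divisor of 190). Testing λ = 10:
  p(10) = 1000 - 1900 + 1090 - 190 = 0  ✓
  Dividing out (λ - 10): p(λ) = (λ - 10)(λ² - 9λ + 19).
Step 3 — remaining eigenvalues from the quadratic λ² - 9λ + 19 = 0:
  Δ = 9² - 4·19 = 81 - 76 = 5,  λ = (9 ± √5)/2 = (9 ± 2.2361)/2 ≈ 5.618 or 3.382.
  Sorted: λ_1 = 10,  λ_2 = 5.618,  λ_3 = 3.382  (check: sum = 19 = tr ✓).

Step 4 — unit eigenvector for λ_1 = 10: v spans the null space of (Sigma - λ_1 I), whose rows are
  r_1 = (-4, 2, 2),  r_2 = (2, -2, 1),  r_3 = (2, 1, -5).
  v is orthogonal to every row, so take v ∝ r_1 × r_2 = ((2)·(1) - (2)·(-2), (2)·(2) - (-4)·(1), (-4)·(-2) - (2)·(2)) = (6, 8, 4).
  Rescale (divide by 2): u = (3, 4, 2).
  ||u|| = √((3)² + (4)² + (2)²) = √(29) ≈ 5.3852,  v_1 = u/||u|| ≈ (0.5571, 0.7428, 0.3714) (||v_1|| = 1).

λ_1 = 10,  λ_2 = 5.618,  λ_3 = 3.382;  v_1 ≈ (0.5571, 0.7428, 0.3714)


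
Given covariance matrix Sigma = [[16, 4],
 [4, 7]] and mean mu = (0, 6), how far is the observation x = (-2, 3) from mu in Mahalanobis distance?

Step 1 — centre the observation: (x - mu) = (-2, -3).

Step 2 — invert Sigma. det(Sigma) = 16·7 - (4)² = 96.
  Sigma^{-1} = (1/det) · [[d, -b], [-b, a]] = [[0.0729, -0.0417],
 [-0.0417, 0.1667]].

Step 3 — form the quadratic (x - mu)^T · Sigma^{-1} · (x - mu):
  Sigma^{-1} · (x - mu) = (-0.0208, -0.4167).
  (x - mu)^T · [Sigma^{-1} · (x - mu)] = (-2)·(-0.0208) + (-3)·(-0.4167) = 1.2917.

Step 4 — take square root: d = √(1.2917) ≈ 1.1365.

d(x, mu) = √(1.2917) ≈ 1.1365


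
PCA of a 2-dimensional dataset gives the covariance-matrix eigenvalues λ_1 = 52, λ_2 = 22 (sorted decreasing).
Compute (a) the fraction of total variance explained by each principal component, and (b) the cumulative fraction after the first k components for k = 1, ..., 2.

Step 1 — total variance = trace(Sigma) = Σ λ_i = 52 + 22 = 74.

Step 2 — fraction explained by component i = λ_i / Σ λ:
  PC1: 52/74 = 0.7027
  PC2: 22/74 = 0.2973

Step 3 — cumulative fraction after k components = (λ_1 + ... + λ_k) / Σ λ:
  k = 1: 52/74 = 0.7027
  k = 2: (52 + 22)/74 = 74/74 = 1

Summary (fraction, with percent):

explained: PC1 0.7027 (70.27%), PC2 0.2973 (29.73%);  cumulative: 0.7027, 1


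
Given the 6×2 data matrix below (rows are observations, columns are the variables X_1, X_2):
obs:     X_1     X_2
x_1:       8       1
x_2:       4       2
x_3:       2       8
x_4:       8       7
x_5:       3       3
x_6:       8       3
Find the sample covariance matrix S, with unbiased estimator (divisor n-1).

Step 1 — column means:
  mean(X_1) = (8 + 4 + 2 + 8 + 3 + 8) / 6 = 33/6 = 5.5
  mean(X_2) = (1 + 2 + 8 + 7 + 3 + 3) / 6 = 24/6 = 4

Step 2 — sample covariance S[i,j] = (1/(n-1)) · Σ_k (x_{k,i} - mean_i) · (x_{k,j} - mean_j), with n-1 = 5.
  S[X_1,X_1] = ((2.5)·(2.5) + (-1.5)·(-1.5) + (-3.5)·(-3.5) + (2.5)·(2.5) + (-2.5)·(-2.5) + (2.5)·(2.5)) / 5 = 39.5/5 = 7.9
  S[X_1,X_2] = ((2.5)·(-3) + (-1.5)·(-2) + (-3.5)·(4) + (2.5)·(3) + (-2.5)·(-1) + (2.5)·(-1)) / 5 = -11/5 = -2.2
  S[X_2,X_2] = ((-3)·(-3) + (-2)·(-2) + (4)·(4) + (3)·(3) + (-1)·(-1) + (-1)·(-1)) / 5 = 40/5 = 8

S is symmetric (S[j,i] = S[i,j]). Assembling:

S = [[7.9, -2.2],
 [-2.2, 8]]


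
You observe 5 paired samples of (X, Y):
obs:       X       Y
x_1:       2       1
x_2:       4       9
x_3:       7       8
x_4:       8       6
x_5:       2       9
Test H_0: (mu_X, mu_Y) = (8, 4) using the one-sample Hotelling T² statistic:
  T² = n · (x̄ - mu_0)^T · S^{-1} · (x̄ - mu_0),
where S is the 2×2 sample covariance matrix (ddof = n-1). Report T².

Step 1 — sample mean vector:
  mean(X) = (2 + 4 + 7 + 8 + 2) / 5 = 23/5 = 4.6
  mean(Y) = (1 + 9 + 8 + 6 + 9) / 5 = 33/5 = 6.6
  x̄ = (4.6, 6.6),  deviation x̄ - mu_0 = (4.6, 6.6) - (8, 4) = (-3.4, 2.6).

Step 2 — sample covariance matrix, S[i,j] = (1/(n-1)) · Σ_k (x_{k,i} - mean_i) · (x_{k,j} - mean_j), divisor n-1 = 4:
  S[X,X] = ((-2.6)·(-2.6) + (-0.6)·(-0.6) + (2.4)·(2.4) + (3.4)·(3.4) + (-2.6)·(-2.6)) / 4 = 31.2/4 = 7.8
  S[X,Y] = ((-2.6)·(-5.6) + (-0.6)·(2.4) + (2.4)·(1.4) + (3.4)·(-0.6) + (-2.6)·(2.4)) / 4 = 8.2/4 = 2.05
  S[Y,Y] = ((-5.6)·(-5.6) + (2.4)·(2.4) + (1.4)·(1.4) + (-0.6)·(-0.6) + (2.4)·(2.4)) / 4 = 45.2/4 = 11.3
  S = [[7.8, 2.05],
 [2.05, 11.3]].

Step 3 — invert S. det(S) = 7.8·11.3 - (2.05)² = 83.9375.
  S^{-1} = (1/det) · [[d, -b], [-b, a]] = [[0.1346, -0.0244],
 [-0.0244, 0.0929]].

Step 4 — quadratic form (x̄ - mu_0)^T · S^{-1} · (x̄ - mu_0):
  S^{-1} · (x̄ - mu_0) = (-0.5212, 0.3246),
  (x̄ - mu_0)^T · [...] = (-3.4)·(-0.5212) + (2.6)·(0.3246) = 2.6162.

Step 5 — scale by n: T² = 5 · 2.6162 = 13.0812.

T² ≈ 13.0812


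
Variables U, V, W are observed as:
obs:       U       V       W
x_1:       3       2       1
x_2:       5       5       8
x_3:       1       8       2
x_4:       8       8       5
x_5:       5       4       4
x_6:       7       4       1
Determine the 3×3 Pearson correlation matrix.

Step 1 — column means:
  mean(U) = (3 + 5 + 1 + 8 + 5 + 7) / 6 = 29/6 = 4.8333
  mean(V) = (2 + 5 + 8 + 8 + 4 + 4) / 6 = 31/6 = 5.1667
  mean(W) = (1 + 8 + 2 + 5 + 4 + 1) / 6 = 21/6 = 3.5

Step 2 — sample variances and covariances s[i,j] = (1/(n-1)) · Σ_k (x_{k,i} - mean_i) · (x_{k,j} - mean_j), with n-1 = 5:
  s[U,U] = ((-1.8333)·(-1.8333) + (0.1667)·(0.1667) + (-3.8333)·(-3.8333) + (3.1667)·(3.1667) + (0.1667)·(0.1667) + (2.1667)·(2.1667)) / 5 = 32.8333/5 = 6.5667
  s[U,V] = ((-1.8333)·(-3.1667) + (0.1667)·(-0.1667) + (-3.8333)·(2.8333) + (3.1667)·(2.8333) + (0.1667)·(-1.1667) + (2.1667)·(-1.1667)) / 5 = 1.1667/5 = 0.2333
  s[U,W] = ((-1.8333)·(-2.5) + (0.1667)·(4.5) + (-3.8333)·(-1.5) + (3.1667)·(1.5) + (0.1667)·(0.5) + (2.1667)·(-2.5)) / 5 = 10.5/5 = 2.1
  s[V,V] = ((-3.1667)·(-3.1667) + (-0.1667)·(-0.1667) + (2.8333)·(2.8333) + (2.8333)·(2.8333) + (-1.1667)·(-1.1667) + (-1.1667)·(-1.1667)) / 5 = 28.8333/5 = 5.7667
  s[V,W] = ((-3.1667)·(-2.5) + (-0.1667)·(4.5) + (2.8333)·(-1.5) + (2.8333)·(1.5) + (-1.1667)·(0.5) + (-1.1667)·(-2.5)) / 5 = 9.5/5 = 1.9
  s[W,W] = ((-2.5)·(-2.5) + (4.5)·(4.5) + (-1.5)·(-1.5) + (1.5)·(1.5) + (0.5)·(0.5) + (-2.5)·(-2.5)) / 5 = 37.5/5 = 7.5
  Sample standard deviations s_i = √(s[i,i]):
  s(U) = √(6.5667) = 2.5626
  s(V) = √(5.7667) = 2.4014
  s(W) = √(7.5) = 2.7386

Step 3 — r_{ij} = s_{ij} / (s_i · s_j):
  r[U,U] = 1 (diagonal).
  r[U,V] = 0.2333 / (2.5626 · 2.4014) = 0.2333 / 6.1537 = 0.0379
  r[U,W] = 2.1 / (2.5626 · 2.7386) = 2.1 / 7.0178 = 0.2992
  r[V,V] = 1 (diagonal).
  r[V,W] = 1.9 / (2.4014 · 2.7386) = 1.9 / 6.5765 = 0.2889
  r[W,W] = 1 (diagonal).

R is symmetric with unit diagonal. Assembling:

R = [[1, 0.0379, 0.2992],
 [0.0379, 1, 0.2889],
 [0.2992, 0.2889, 1]]


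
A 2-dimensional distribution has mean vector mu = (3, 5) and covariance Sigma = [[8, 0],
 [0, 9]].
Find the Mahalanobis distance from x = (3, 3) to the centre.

Step 1 — centre the observation: (x - mu) = (0, -2).

Step 2 — invert Sigma. det(Sigma) = 8·9 - (0)² = 72.
  Sigma^{-1} = (1/det) · [[d, -b], [-b, a]] = [[0.125, 0],
 [0, 0.1111]].

Step 3 — form the quadratic (x - mu)^T · Sigma^{-1} · (x - mu):
  Sigma^{-1} · (x - mu) = (0, -0.2222).
  (x - mu)^T · [Sigma^{-1} · (x - mu)] = (0)·(0) + (-2)·(-0.2222) = 0.4444.

Step 4 — take square root: d = √(0.4444) ≈ 0.6667.

d(x, mu) = √(0.4444) ≈ 0.6667


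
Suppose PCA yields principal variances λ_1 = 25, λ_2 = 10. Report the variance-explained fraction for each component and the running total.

Step 1 — total variance = trace(Sigma) = Σ λ_i = 25 + 10 = 35.

Step 2 — fraction explained by component i = λ_i / Σ λ:
  PC1: 25/35 = 0.7143
  PC2: 10/35 = 0.2857

Step 3 — cumulative fraction after k components = (λ_1 + ... + λ_k) / Σ λ:
  k = 1: 25/35 = 0.7143
  k = 2: (25 + 10)/35 = 35/35 = 1

Summary (fraction, with percent):

explained: PC1 0.7143 (71.43%), PC2 0.2857 (28.57%);  cumulative: 0.7143, 1


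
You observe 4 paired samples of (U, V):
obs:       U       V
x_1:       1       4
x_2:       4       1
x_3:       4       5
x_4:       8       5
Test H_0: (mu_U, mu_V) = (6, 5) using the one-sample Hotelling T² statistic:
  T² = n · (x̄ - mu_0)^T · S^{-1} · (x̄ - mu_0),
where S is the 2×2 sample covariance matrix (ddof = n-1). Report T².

Step 1 — sample mean vector:
  mean(U) = (1 + 4 + 4 + 8) / 4 = 17/4 = 4.25
  mean(V) = (4 + 1 + 5 + 5) / 4 = 15/4 = 3.75
  x̄ = (4.25, 3.75),  deviation x̄ - mu_0 = (4.25, 3.75) - (6, 5) = (-1.75, -1.25).

Step 2 — sample covariance matrix, S[i,j] = (1/(n-1)) · Σ_k (x_{k,i} - mean_i) · (x_{k,j} - mean_j), divisor n-1 = 3:
  S[U,U] = ((-3.25)·(-3.25) + (-0.25)·(-0.25) + (-0.25)·(-0.25) + (3.75)·(3.75)) / 3 = 24.75/3 = 8.25
  S[U,V] = ((-3.25)·(0.25) + (-0.25)·(-2.75) + (-0.25)·(1.25) + (3.75)·(1.25)) / 3 = 4.25/3 = 1.4167
  S[V,V] = ((0.25)·(0.25) + (-2.75)·(-2.75) + (1.25)·(1.25) + (1.25)·(1.25)) / 3 = 10.75/3 = 3.5833
  S = [[8.25, 1.4167],
 [1.4167, 3.5833]].

Step 3 — invert S. det(S) = 8.25·3.5833 - (1.4167)² = 27.5556.
  S^{-1} = (1/det) · [[d, -b], [-b, a]] = [[0.13, -0.0514],
 [-0.0514, 0.2994]].

Step 4 — quadratic form (x̄ - mu_0)^T · S^{-1} · (x̄ - mu_0):
  S^{-1} · (x̄ - mu_0) = (-0.1633, -0.2843),
  (x̄ - mu_0)^T · [...] = (-1.75)·(-0.1633) + (-1.25)·(-0.2843) = 0.6411.

Step 5 — scale by n: T² = 4 · 0.6411 = 2.5645.

T² ≈ 2.5645


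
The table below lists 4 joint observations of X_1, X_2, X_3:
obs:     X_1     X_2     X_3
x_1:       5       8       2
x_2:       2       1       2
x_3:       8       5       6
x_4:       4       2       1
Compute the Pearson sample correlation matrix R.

Step 1 — column means:
  mean(X_1) = (5 + 2 + 8 + 4) / 4 = 19/4 = 4.75
  mean(X_2) = (8 + 1 + 5 + 2) / 4 = 16/4 = 4
  mean(X_3) = (2 + 2 + 6 + 1) / 4 = 11/4 = 2.75

Step 2 — sample variances and covariances s[i,j] = (1/(n-1)) · Σ_k (x_{k,i} - mean_i) · (x_{k,j} - mean_j), with n-1 = 3:
  s[X_1,X_1] = ((0.25)·(0.25) + (-2.75)·(-2.75) + (3.25)·(3.25) + (-0.75)·(-0.75)) / 3 = 18.75/3 = 6.25
  s[X_1,X_2] = ((0.25)·(4) + (-2.75)·(-3) + (3.25)·(1) + (-0.75)·(-2)) / 3 = 14/3 = 4.6667
  s[X_1,X_3] = ((0.25)·(-0.75) + (-2.75)·(-0.75) + (3.25)·(3.25) + (-0.75)·(-1.75)) / 3 = 13.75/3 = 4.5833
  s[X_2,X_2] = ((4)·(4) + (-3)·(-3) + (1)·(1) + (-2)·(-2)) / 3 = 30/3 = 10
  s[X_2,X_3] = ((4)·(-0.75) + (-3)·(-0.75) + (1)·(3.25) + (-2)·(-1.75)) / 3 = 6/3 = 2
  s[X_3,X_3] = ((-0.75)·(-0.75) + (-0.75)·(-0.75) + (3.25)·(3.25) + (-1.75)·(-1.75)) / 3 = 14.75/3 = 4.9167
  Sample standard deviations s_i = √(s[i,i]):
  s(X_1) = √(6.25) = 2.5
  s(X_2) = √(10) = 3.1623
  s(X_3) = √(4.9167) = 2.2174

Step 3 — r_{ij} = s_{ij} / (s_i · s_j):
  r[X_1,X_1] = 1 (diagonal).
  r[X_1,X_2] = 4.6667 / (2.5 · 3.1623) = 4.6667 / 7.9057 = 0.5903
  r[X_1,X_3] = 4.5833 / (2.5 · 2.2174) = 4.5833 / 5.5434 = 0.8268
  r[X_2,X_2] = 1 (diagonal).
  r[X_2,X_3] = 2 / (3.1623 · 2.2174) = 2 / 7.0119 = 0.2852
  r[X_3,X_3] = 1 (diagonal).

R is symmetric with unit diagonal. Assembling:

R = [[1, 0.5903, 0.8268],
 [0.5903, 1, 0.2852],
 [0.8268, 0.2852, 1]]


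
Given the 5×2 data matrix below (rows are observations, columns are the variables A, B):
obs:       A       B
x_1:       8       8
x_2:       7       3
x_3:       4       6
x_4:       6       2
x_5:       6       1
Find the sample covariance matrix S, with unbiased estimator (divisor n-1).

Step 1 — column means:
  mean(A) = (8 + 7 + 4 + 6 + 6) / 5 = 31/5 = 6.2
  mean(B) = (8 + 3 + 6 + 2 + 1) / 5 = 20/5 = 4

Step 2 — sample covariance S[i,j] = (1/(n-1)) · Σ_k (x_{k,i} - mean_i) · (x_{k,j} - mean_j), with n-1 = 4.
  S[A,A] = ((1.8)·(1.8) + (0.8)·(0.8) + (-2.2)·(-2.2) + (-0.2)·(-0.2) + (-0.2)·(-0.2)) / 4 = 8.8/4 = 2.2
  S[A,B] = ((1.8)·(4) + (0.8)·(-1) + (-2.2)·(2) + (-0.2)·(-2) + (-0.2)·(-3)) / 4 = 3/4 = 0.75
  S[B,B] = ((4)·(4) + (-1)·(-1) + (2)·(2) + (-2)·(-2) + (-3)·(-3)) / 4 = 34/4 = 8.5

S is symmetric (S[j,i] = S[i,j]). Assembling:

S = [[2.2, 0.75],
 [0.75, 8.5]]


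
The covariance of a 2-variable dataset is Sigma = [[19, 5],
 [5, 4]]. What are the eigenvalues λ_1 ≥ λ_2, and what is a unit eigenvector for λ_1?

Step 1 — characteristic polynomial of 2×2 Sigma:
  det(Sigma - λI) = λ² - trace · λ + det = 0.
  trace = 19 + 4 = 23, det = 19·4 - (5)² = 51.
Step 2 — discriminant:
  Δ = trace² - 4·det = 529 - 204 = 325.
Step 3 — eigenvalues:
  λ = (trace ± √Δ)/2 = (23 ± 18.0278)/2,
  λ_1 = 20.5139,  λ_2 = 2.4861.

Step 4 — unit eigenvector for λ_1: solve (Sigma - λ_1 I)v = 0. First row:
  (19 - 20.5139)·v_x + (5)·v_y = 0, i.e. (-1.5139)·v_x + (5)·v_y = 0,
  so v ∝ (b, λ_1 - a) = (5, 1.5139) = u.
  ||u|| = √((5)² + (1.5139)²) = √(27.2918) ≈ 5.2242,
  v_1 = u/||u|| ≈ (0.9571, 0.2898) (||v_1|| = 1).

λ_1 = 20.5139,  λ_2 = 2.4861;  v_1 ≈ (0.9571, 0.2898)


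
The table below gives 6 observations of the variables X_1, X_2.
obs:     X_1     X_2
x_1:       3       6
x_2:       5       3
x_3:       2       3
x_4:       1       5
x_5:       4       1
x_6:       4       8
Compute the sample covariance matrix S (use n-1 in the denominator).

Step 1 — column means:
  mean(X_1) = (3 + 5 + 2 + 1 + 4 + 4) / 6 = 19/6 = 3.1667
  mean(X_2) = (6 + 3 + 3 + 5 + 1 + 8) / 6 = 26/6 = 4.3333

Step 2 — sample covariance S[i,j] = (1/(n-1)) · Σ_k (x_{k,i} - mean_i) · (x_{k,j} - mean_j), with n-1 = 5.
  S[X_1,X_1] = ((-0.1667)·(-0.1667) + (1.8333)·(1.8333) + (-1.1667)·(-1.1667) + (-2.1667)·(-2.1667) + (0.8333)·(0.8333) + (0.8333)·(0.8333)) / 5 = 10.8333/5 = 2.1667
  S[X_1,X_2] = ((-0.1667)·(1.6667) + (1.8333)·(-1.3333) + (-1.1667)·(-1.3333) + (-2.1667)·(0.6667) + (0.8333)·(-3.3333) + (0.8333)·(3.6667)) / 5 = -2.3333/5 = -0.4667
  S[X_2,X_2] = ((1.6667)·(1.6667) + (-1.3333)·(-1.3333) + (-1.3333)·(-1.3333) + (0.6667)·(0.6667) + (-3.3333)·(-3.3333) + (3.6667)·(3.6667)) / 5 = 31.3333/5 = 6.2667

S is symmetric (S[j,i] = S[i,j]). Assembling:

S = [[2.1667, -0.4667],
 [-0.4667, 6.2667]]


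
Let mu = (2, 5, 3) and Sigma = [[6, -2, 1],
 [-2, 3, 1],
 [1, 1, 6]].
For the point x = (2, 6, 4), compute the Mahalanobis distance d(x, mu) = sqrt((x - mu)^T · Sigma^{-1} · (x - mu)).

Step 1 — centre the observation: (x - mu) = (0, 1, 1).

Step 2 — invert Sigma (cofactor / det for 3×3, or solve directly):
  Sigma^{-1} = [[0.2394, 0.1831, -0.0704],
 [0.1831, 0.493, -0.1127],
 [-0.0704, -0.1127, 0.1972]].

Step 3 — form the quadratic (x - mu)^T · Sigma^{-1} · (x - mu):
  Sigma^{-1} · (x - mu) = (0.1127, 0.3803, 0.0845).
  (x - mu)^T · [Sigma^{-1} · (x - mu)] = (0)·(0.1127) + (1)·(0.3803) + (1)·(0.0845) = 0.4648.

Step 4 — take square root: d = √(0.4648) ≈ 0.6818.

d(x, mu) = √(0.4648) ≈ 0.6818


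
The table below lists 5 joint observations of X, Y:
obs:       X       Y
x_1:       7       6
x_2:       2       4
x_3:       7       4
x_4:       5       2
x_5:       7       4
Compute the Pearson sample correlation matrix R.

Step 1 — column means:
  mean(X) = (7 + 2 + 7 + 5 + 7) / 5 = 28/5 = 5.6
  mean(Y) = (6 + 4 + 4 + 2 + 4) / 5 = 20/5 = 4

Step 2 — sample variances and covariances s[i,j] = (1/(n-1)) · Σ_k (x_{k,i} - mean_i) · (x_{k,j} - mean_j), with n-1 = 4:
  s[X,X] = ((1.4)·(1.4) + (-3.6)·(-3.6) + (1.4)·(1.4) + (-0.6)·(-0.6) + (1.4)·(1.4)) / 4 = 19.2/4 = 4.8
  s[X,Y] = ((1.4)·(2) + (-3.6)·(0) + (1.4)·(0) + (-0.6)·(-2) + (1.4)·(0)) / 4 = 4/4 = 1
  s[Y,Y] = ((2)·(2) + (0)·(0) + (0)·(0) + (-2)·(-2) + (0)·(0)) / 4 = 8/4 = 2
  Sample standard deviations s_i = √(s[i,i]):
  s(X) = √(4.8) = 2.1909
  s(Y) = √(2) = 1.4142

Step 3 — r_{ij} = s_{ij} / (s_i · s_j):
  r[X,X] = 1 (diagonal).
  r[X,Y] = 1 / (2.1909 · 1.4142) = 1 / 3.0984 = 0.3227
  r[Y,Y] = 1 (diagonal).

R is symmetric with unit diagonal. Assembling:

R = [[1, 0.3227],
 [0.3227, 1]]


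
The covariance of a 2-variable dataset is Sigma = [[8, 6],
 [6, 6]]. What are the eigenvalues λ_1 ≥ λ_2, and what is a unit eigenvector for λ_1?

Step 1 — characteristic polynomial of 2×2 Sigma:
  det(Sigma - λI) = λ² - trace · λ + det = 0.
  trace = 8 + 6 = 14, det = 8·6 - (6)² = 12.
Step 2 — discriminant:
  Δ = trace² - 4·det = 196 - 48 = 148.
Step 3 — eigenvalues:
  λ = (trace ± √Δ)/2 = (14 ± 12.1655)/2,
  λ_1 = 13.0828,  λ_2 = 0.9172.

Step 4 — unit eigenvector for λ_1: solve (Sigma - λ_1 I)v = 0. First row:
  (8 - 13.0828)·v_x + (6)·v_y = 0, i.e. (-5.0828)·v_x + (6)·v_y = 0,
  so v ∝ (b, λ_1 - a) = (6, 5.0828) = u.
  ||u|| = √((6)² + (5.0828)²) = √(61.8345) ≈ 7.8635,
  v_1 = u/||u|| ≈ (0.763, 0.6464) (||v_1|| = 1).

λ_1 = 13.0828,  λ_2 = 0.9172;  v_1 ≈ (0.763, 0.6464)


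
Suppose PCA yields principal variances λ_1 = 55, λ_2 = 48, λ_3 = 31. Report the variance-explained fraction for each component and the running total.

Step 1 — total variance = trace(Sigma) = Σ λ_i = 55 + 48 + 31 = 134.

Step 2 — fraction explained by component i = λ_i / Σ λ:
  PC1: 55/134 = 0.4104
  PC2: 48/134 = 0.3582
  PC3: 31/134 = 0.2313

Step 3 — cumulative fraction after k components = (λ_1 + ... + λ_k) / Σ λ:
  k = 1: 55/134 = 0.4104
  k = 2: (55 + 48)/134 = 103/134 = 0.7687
  k = 3: (55 + 48 + 31)/134 = 134/134 = 1

Summary (fraction, with percent):

explained: PC1 0.4104 (41.04%), PC2 0.3582 (35.82%), PC3 0.2313 (23.13%);  cumulative: 0.4104, 0.7687, 1


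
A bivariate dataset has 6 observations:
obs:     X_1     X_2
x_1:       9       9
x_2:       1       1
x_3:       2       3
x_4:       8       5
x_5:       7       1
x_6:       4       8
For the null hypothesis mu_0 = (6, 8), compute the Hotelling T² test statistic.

Step 1 — sample mean vector:
  mean(X_1) = (9 + 1 + 2 + 8 + 7 + 4) / 6 = 31/6 = 5.1667
  mean(X_2) = (9 + 1 + 3 + 5 + 1 + 8) / 6 = 27/6 = 4.5
  x̄ = (5.1667, 4.5),  deviation x̄ - mu_0 = (5.1667, 4.5) - (6, 8) = (-0.8333, -3.5).

Step 2 — sample covariance matrix, S[i,j] = (1/(n-1)) · Σ_k (x_{k,i} - mean_i) · (x_{k,j} - mean_j), divisor n-1 = 5:
  S[X_1,X_1] = ((3.8333)·(3.8333) + (-4.1667)·(-4.1667) + (-3.1667)·(-3.1667) + (2.8333)·(2.8333) + (1.8333)·(1.8333) + (-1.1667)·(-1.1667)) / 5 = 54.8333/5 = 10.9667
  S[X_1,X_2] = ((3.8333)·(4.5) + (-4.1667)·(-3.5) + (-3.1667)·(-1.5) + (2.8333)·(0.5) + (1.8333)·(-3.5) + (-1.1667)·(3.5)) / 5 = 27.5/5 = 5.5
  S[X_2,X_2] = ((4.5)·(4.5) + (-3.5)·(-3.5) + (-1.5)·(-1.5) + (0.5)·(0.5) + (-3.5)·(-3.5) + (3.5)·(3.5)) / 5 = 59.5/5 = 11.9
  S = [[10.9667, 5.5],
 [5.5, 11.9]].

Step 3 — invert S. det(S) = 10.9667·11.9 - (5.5)² = 100.2533.
  S^{-1} = (1/det) · [[d, -b], [-b, a]] = [[0.1187, -0.0549],
 [-0.0549, 0.1094]].

Step 4 — quadratic form (x̄ - mu_0)^T · S^{-1} · (x̄ - mu_0):
  S^{-1} · (x̄ - mu_0) = (0.0931, -0.3371),
  (x̄ - mu_0)^T · [...] = (-0.8333)·(0.0931) + (-3.5)·(-0.3371) = 1.1024.

Step 5 — scale by n: T² = 6 · 1.1024 = 6.6146.

T² ≈ 6.6146


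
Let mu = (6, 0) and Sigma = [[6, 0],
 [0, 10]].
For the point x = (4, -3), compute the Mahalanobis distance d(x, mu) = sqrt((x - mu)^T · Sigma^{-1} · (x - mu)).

Step 1 — centre the observation: (x - mu) = (-2, -3).

Step 2 — invert Sigma. det(Sigma) = 6·10 - (0)² = 60.
  Sigma^{-1} = (1/det) · [[d, -b], [-b, a]] = [[0.1667, 0],
 [0, 0.1]].

Step 3 — form the quadratic (x - mu)^T · Sigma^{-1} · (x - mu):
  Sigma^{-1} · (x - mu) = (-0.3333, -0.3).
  (x - mu)^T · [Sigma^{-1} · (x - mu)] = (-2)·(-0.3333) + (-3)·(-0.3) = 1.5667.

Step 4 — take square root: d = √(1.5667) ≈ 1.2517.

d(x, mu) = √(1.5667) ≈ 1.2517


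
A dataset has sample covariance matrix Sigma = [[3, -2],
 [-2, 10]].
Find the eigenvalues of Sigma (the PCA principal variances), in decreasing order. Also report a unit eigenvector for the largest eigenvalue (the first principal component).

Step 1 — characteristic polynomial of 2×2 Sigma:
  det(Sigma - λI) = λ² - trace · λ + det = 0.
  trace = 3 + 10 = 13, det = 3·10 - (-2)² = 26.
Step 2 — discriminant:
  Δ = trace² - 4·det = 169 - 104 = 65.
Step 3 — eigenvalues:
  λ = (trace ± √Δ)/2 = (13 ± 8.0623)/2,
  λ_1 = 10.5311,  λ_2 = 2.4689.

Step 4 — unit eigenvector for λ_1: solve (Sigma - λ_1 I)v = 0. First row:
  (3 - 10.5311)·v_x + (-2)·v_y = 0, i.e. (-7.5311)·v_x + (-2)·v_y = 0,
  so v ∝ (b, λ_1 - a) = (-2, 7.5311); multiply by -1 so the first entry is positive: u = (2, -7.5311).
  ||u|| = √((2)² + (-7.5311)²) = √(60.7179) ≈ 7.7922,
  v_1 = u/||u|| ≈ (0.2567, -0.9665) (||v_1|| = 1).

λ_1 = 10.5311,  λ_2 = 2.4689;  v_1 ≈ (0.2567, -0.9665)


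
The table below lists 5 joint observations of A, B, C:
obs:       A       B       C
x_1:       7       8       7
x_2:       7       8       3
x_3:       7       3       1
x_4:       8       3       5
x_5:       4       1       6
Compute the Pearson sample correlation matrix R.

Step 1 — column means:
  mean(A) = (7 + 7 + 7 + 8 + 4) / 5 = 33/5 = 6.6
  mean(B) = (8 + 8 + 3 + 3 + 1) / 5 = 23/5 = 4.6
  mean(C) = (7 + 3 + 1 + 5 + 6) / 5 = 22/5 = 4.4

Step 2 — sample variances and covariances s[i,j] = (1/(n-1)) · Σ_k (x_{k,i} - mean_i) · (x_{k,j} - mean_j), with n-1 = 4:
  s[A,A] = ((0.4)·(0.4) + (0.4)·(0.4) + (0.4)·(0.4) + (1.4)·(1.4) + (-2.6)·(-2.6)) / 4 = 9.2/4 = 2.3
  s[A,B] = ((0.4)·(3.4) + (0.4)·(3.4) + (0.4)·(-1.6) + (1.4)·(-1.6) + (-2.6)·(-3.6)) / 4 = 9.2/4 = 2.3
  s[A,C] = ((0.4)·(2.6) + (0.4)·(-1.4) + (0.4)·(-3.4) + (1.4)·(0.6) + (-2.6)·(1.6)) / 4 = -4.2/4 = -1.05
  s[B,B] = ((3.4)·(3.4) + (3.4)·(3.4) + (-1.6)·(-1.6) + (-1.6)·(-1.6) + (-3.6)·(-3.6)) / 4 = 41.2/4 = 10.3
  s[B,C] = ((3.4)·(2.6) + (3.4)·(-1.4) + (-1.6)·(-3.4) + (-1.6)·(0.6) + (-3.6)·(1.6)) / 4 = 2.8/4 = 0.7
  s[C,C] = ((2.6)·(2.6) + (-1.4)·(-1.4) + (-3.4)·(-3.4) + (0.6)·(0.6) + (1.6)·(1.6)) / 4 = 23.2/4 = 5.8
  Sample standard deviations s_i = √(s[i,i]):
  s(A) = √(2.3) = 1.5166
  s(B) = √(10.3) = 3.2094
  s(C) = √(5.8) = 2.4083

Step 3 — r_{ij} = s_{ij} / (s_i · s_j):
  r[A,A] = 1 (diagonal).
  r[A,B] = 2.3 / (1.5166 · 3.2094) = 2.3 / 4.8672 = 0.4725
  r[A,C] = -1.05 / (1.5166 · 2.4083) = -1.05 / 3.6524 = -0.2875
  r[B,B] = 1 (diagonal).
  r[B,C] = 0.7 / (3.2094 · 2.4083) = 0.7 / 7.7292 = 0.0906
  r[C,C] = 1 (diagonal).

R is symmetric with unit diagonal. Assembling:

R = [[1, 0.4725, -0.2875],
 [0.4725, 1, 0.0906],
 [-0.2875, 0.0906, 1]]


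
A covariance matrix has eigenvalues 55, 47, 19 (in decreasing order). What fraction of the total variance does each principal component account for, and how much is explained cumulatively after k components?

Step 1 — total variance = trace(Sigma) = Σ λ_i = 55 + 47 + 19 = 121.

Step 2 — fraction explained by component i = λ_i / Σ λ:
  PC1: 55/121 = 0.4545
  PC2: 47/121 = 0.3884
  PC3: 19/121 = 0.157

Step 3 — cumulative fraction after k components = (λ_1 + ... + λ_k) / Σ λ:
  k = 1: 55/121 = 0.4545
  k = 2: (55 + 47)/121 = 102/121 = 0.843
  k = 3: (55 + 47 + 19)/121 = 121/121 = 1

Summary (fraction, with percent):

explained: PC1 0.4545 (45.45%), PC2 0.3884 (38.84%), PC3 0.157 (15.7%);  cumulative: 0.4545, 0.843, 1


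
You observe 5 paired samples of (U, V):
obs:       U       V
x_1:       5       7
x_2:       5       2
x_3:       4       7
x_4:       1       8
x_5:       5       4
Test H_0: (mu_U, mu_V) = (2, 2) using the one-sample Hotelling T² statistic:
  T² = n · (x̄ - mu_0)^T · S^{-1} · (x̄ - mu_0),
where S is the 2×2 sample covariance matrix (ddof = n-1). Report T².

Step 1 — sample mean vector:
  mean(U) = (5 + 5 + 4 + 1 + 5) / 5 = 20/5 = 4
  mean(V) = (7 + 2 + 7 + 8 + 4) / 5 = 28/5 = 5.6
  x̄ = (4, 5.6),  deviation x̄ - mu_0 = (4, 5.6) - (2, 2) = (2, 3.6).

Step 2 — sample covariance matrix, S[i,j] = (1/(n-1)) · Σ_k (x_{k,i} - mean_i) · (x_{k,j} - mean_j), divisor n-1 = 4:
  S[U,U] = ((1)·(1) + (1)·(1) + (0)·(0) + (-3)·(-3) + (1)·(1)) / 4 = 12/4 = 3
  S[U,V] = ((1)·(1.4) + (1)·(-3.6) + (0)·(1.4) + (-3)·(2.4) + (1)·(-1.6)) / 4 = -11/4 = -2.75
  S[V,V] = ((1.4)·(1.4) + (-3.6)·(-3.6) + (1.4)·(1.4) + (2.4)·(2.4) + (-1.6)·(-1.6)) / 4 = 25.2/4 = 6.3
  S = [[3, -2.75],
 [-2.75, 6.3]].

Step 3 — invert S. det(S) = 3·6.3 - (-2.75)² = 11.3375.
  S^{-1} = (1/det) · [[d, -b], [-b, a]] = [[0.5557, 0.2426],
 [0.2426, 0.2646]].

Step 4 — quadratic form (x̄ - mu_0)^T · S^{-1} · (x̄ - mu_0):
  S^{-1} · (x̄ - mu_0) = (1.9846, 1.4377),
  (x̄ - mu_0)^T · [...] = (2)·(1.9846) + (3.6)·(1.4377) = 9.1449.

Step 5 — scale by n: T² = 5 · 9.1449 = 45.7244.

T² ≈ 45.7244


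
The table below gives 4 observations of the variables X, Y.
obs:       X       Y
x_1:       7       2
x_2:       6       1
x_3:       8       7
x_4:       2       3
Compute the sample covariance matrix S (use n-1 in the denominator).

Step 1 — column means:
  mean(X) = (7 + 6 + 8 + 2) / 4 = 23/4 = 5.75
  mean(Y) = (2 + 1 + 7 + 3) / 4 = 13/4 = 3.25

Step 2 — sample covariance S[i,j] = (1/(n-1)) · Σ_k (x_{k,i} - mean_i) · (x_{k,j} - mean_j), with n-1 = 3.
  S[X,X] = ((1.25)·(1.25) + (0.25)·(0.25) + (2.25)·(2.25) + (-3.75)·(-3.75)) / 3 = 20.75/3 = 6.9167
  S[X,Y] = ((1.25)·(-1.25) + (0.25)·(-2.25) + (2.25)·(3.75) + (-3.75)·(-0.25)) / 3 = 7.25/3 = 2.4167
  S[Y,Y] = ((-1.25)·(-1.25) + (-2.25)·(-2.25) + (3.75)·(3.75) + (-0.25)·(-0.25)) / 3 = 20.75/3 = 6.9167

S is symmetric (S[j,i] = S[i,j]). Assembling:

S = [[6.9167, 2.4167],
 [2.4167, 6.9167]]


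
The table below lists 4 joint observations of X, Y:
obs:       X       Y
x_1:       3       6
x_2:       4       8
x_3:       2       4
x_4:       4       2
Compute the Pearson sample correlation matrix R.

Step 1 — column means:
  mean(X) = (3 + 4 + 2 + 4) / 4 = 13/4 = 3.25
  mean(Y) = (6 + 8 + 4 + 2) / 4 = 20/4 = 5

Step 2 — sample variances and covariances s[i,j] = (1/(n-1)) · Σ_k (x_{k,i} - mean_i) · (x_{k,j} - mean_j), with n-1 = 3:
  s[X,X] = ((-0.25)·(-0.25) + (0.75)·(0.75) + (-1.25)·(-1.25) + (0.75)·(0.75)) / 3 = 2.75/3 = 0.9167
  s[X,Y] = ((-0.25)·(1) + (0.75)·(3) + (-1.25)·(-1) + (0.75)·(-3)) / 3 = 1/3 = 0.3333
  s[Y,Y] = ((1)·(1) + (3)·(3) + (-1)·(-1) + (-3)·(-3)) / 3 = 20/3 = 6.6667
  Sample standard deviations s_i = √(s[i,i]):
  s(X) = √(0.9167) = 0.9574
  s(Y) = √(6.6667) = 2.582

Step 3 — r_{ij} = s_{ij} / (s_i · s_j):
  r[X,X] = 1 (diagonal).
  r[X,Y] = 0.3333 / (0.9574 · 2.582) = 0.3333 / 2.4721 = 0.1348
  r[Y,Y] = 1 (diagonal).

R is symmetric with unit diagonal. Assembling:

R = [[1, 0.1348],
 [0.1348, 1]]


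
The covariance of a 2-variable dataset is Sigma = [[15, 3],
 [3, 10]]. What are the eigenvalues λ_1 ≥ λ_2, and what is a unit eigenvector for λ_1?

Step 1 — characteristic polynomial of 2×2 Sigma:
  det(Sigma - λI) = λ² - trace · λ + det = 0.
  trace = 15 + 10 = 25, det = 15·10 - (3)² = 141.
Step 2 — discriminant:
  Δ = trace² - 4·det = 625 - 564 = 61.
Step 3 — eigenvalues:
  λ = (trace ± √Δ)/2 = (25 ± 7.8102)/2,
  λ_1 = 16.4051,  λ_2 = 8.5949.

Step 4 — unit eigenvector for λ_1: solve (Sigma - λ_1 I)v = 0. First row:
  (15 - 16.4051)·v_x + (3)·v_y = 0, i.e. (-1.4051)·v_x + (3)·v_y = 0,
  so v ∝ (b, λ_1 - a) = (3, 1.4051) = u.
  ||u|| = √((3)² + (1.4051)²) = √(10.9744) ≈ 3.3128,
  v_1 = u/||u|| ≈ (0.9056, 0.4242) (||v_1|| = 1).

λ_1 = 16.4051,  λ_2 = 8.5949;  v_1 ≈ (0.9056, 0.4242)


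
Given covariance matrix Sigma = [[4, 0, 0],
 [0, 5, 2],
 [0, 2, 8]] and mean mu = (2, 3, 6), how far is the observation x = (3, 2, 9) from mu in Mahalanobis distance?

Step 1 — centre the observation: (x - mu) = (1, -1, 3).

Step 2 — invert Sigma (cofactor / det for 3×3, or solve directly):
  Sigma^{-1} = [[0.25, 0, 0],
 [0, 0.2222, -0.0556],
 [0, -0.0556, 0.1389]].

Step 3 — form the quadratic (x - mu)^T · Sigma^{-1} · (x - mu):
  Sigma^{-1} · (x - mu) = (0.25, -0.3889, 0.4722).
  (x - mu)^T · [Sigma^{-1} · (x - mu)] = (1)·(0.25) + (-1)·(-0.3889) + (3)·(0.4722) = 2.0556.

Step 4 — take square root: d = √(2.0556) ≈ 1.4337.

d(x, mu) = √(2.0556) ≈ 1.4337


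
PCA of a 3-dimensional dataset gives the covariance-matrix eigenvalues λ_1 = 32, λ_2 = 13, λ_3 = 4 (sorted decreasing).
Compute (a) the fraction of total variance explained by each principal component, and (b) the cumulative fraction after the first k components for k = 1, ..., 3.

Step 1 — total variance = trace(Sigma) = Σ λ_i = 32 + 13 + 4 = 49.

Step 2 — fraction explained by component i = λ_i / Σ λ:
  PC1: 32/49 = 0.6531
  PC2: 13/49 = 0.2653
  PC3: 4/49 = 0.0816

Step 3 — cumulative fraction after k components = (λ_1 + ... + λ_k) / Σ λ:
  k = 1: 32/49 = 0.6531
  k = 2: (32 + 13)/49 = 45/49 = 0.9184
  k = 3: (32 + 13 + 4)/49 = 49/49 = 1

Summary (fraction, with percent):

explained: PC1 0.6531 (65.31%), PC2 0.2653 (26.53%), PC3 0.0816 (8.16%);  cumulative: 0.6531, 0.9184, 1


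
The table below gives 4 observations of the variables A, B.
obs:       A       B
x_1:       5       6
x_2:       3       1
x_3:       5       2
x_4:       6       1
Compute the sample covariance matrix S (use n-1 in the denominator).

Step 1 — column means:
  mean(A) = (5 + 3 + 5 + 6) / 4 = 19/4 = 4.75
  mean(B) = (6 + 1 + 2 + 1) / 4 = 10/4 = 2.5

Step 2 — sample covariance S[i,j] = (1/(n-1)) · Σ_k (x_{k,i} - mean_i) · (x_{k,j} - mean_j), with n-1 = 3.
  S[A,A] = ((0.25)·(0.25) + (-1.75)·(-1.75) + (0.25)·(0.25) + (1.25)·(1.25)) / 3 = 4.75/3 = 1.5833
  S[A,B] = ((0.25)·(3.5) + (-1.75)·(-1.5) + (0.25)·(-0.5) + (1.25)·(-1.5)) / 3 = 1.5/3 = 0.5
  S[B,B] = ((3.5)·(3.5) + (-1.5)·(-1.5) + (-0.5)·(-0.5) + (-1.5)·(-1.5)) / 3 = 17/3 = 5.6667

S is symmetric (S[j,i] = S[i,j]). Assembling:

S = [[1.5833, 0.5],
 [0.5, 5.6667]]


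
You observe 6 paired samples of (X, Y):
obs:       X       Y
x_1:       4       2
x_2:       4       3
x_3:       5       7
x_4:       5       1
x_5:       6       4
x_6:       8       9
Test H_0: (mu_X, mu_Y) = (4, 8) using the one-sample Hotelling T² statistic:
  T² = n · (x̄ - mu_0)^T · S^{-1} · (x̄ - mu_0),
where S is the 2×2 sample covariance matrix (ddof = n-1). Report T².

Step 1 — sample mean vector:
  mean(X) = (4 + 4 + 5 + 5 + 6 + 8) / 6 = 32/6 = 5.3333
  mean(Y) = (2 + 3 + 7 + 1 + 4 + 9) / 6 = 26/6 = 4.3333
  x̄ = (5.3333, 4.3333),  deviation x̄ - mu_0 = (5.3333, 4.3333) - (4, 8) = (1.3333, -3.6667).

Step 2 — sample covariance matrix, S[i,j] = (1/(n-1)) · Σ_k (x_{k,i} - mean_i) · (x_{k,j} - mean_j), divisor n-1 = 5:
  S[X,X] = ((-1.3333)·(-1.3333) + (-1.3333)·(-1.3333) + (-0.3333)·(-0.3333) + (-0.3333)·(-0.3333) + (0.6667)·(0.6667) + (2.6667)·(2.6667)) / 5 = 11.3333/5 = 2.2667
  S[X,Y] = ((-1.3333)·(-2.3333) + (-1.3333)·(-1.3333) + (-0.3333)·(2.6667) + (-0.3333)·(-3.3333) + (0.6667)·(-0.3333) + (2.6667)·(4.6667)) / 5 = 17.3333/5 = 3.4667
  S[Y,Y] = ((-2.3333)·(-2.3333) + (-1.3333)·(-1.3333) + (2.6667)·(2.6667) + (-3.3333)·(-3.3333) + (-0.3333)·(-0.3333) + (4.6667)·(4.6667)) / 5 = 47.3333/5 = 9.4667
  S = [[2.2667, 3.4667],
 [3.4667, 9.4667]].

Step 3 — invert S. det(S) = 2.2667·9.4667 - (3.4667)² = 9.44.
  S^{-1} = (1/det) · [[d, -b], [-b, a]] = [[1.0028, -0.3672],
 [-0.3672, 0.2401]].

Step 4 — quadratic form (x̄ - mu_0)^T · S^{-1} · (x̄ - mu_0):
  S^{-1} · (x̄ - mu_0) = (2.6836, -1.3701),
  (x̄ - mu_0)^T · [...] = (1.3333)·(2.6836) + (-3.6667)·(-1.3701) = 8.6017.

Step 5 — scale by n: T² = 6 · 8.6017 = 51.6102.

T² ≈ 51.6102


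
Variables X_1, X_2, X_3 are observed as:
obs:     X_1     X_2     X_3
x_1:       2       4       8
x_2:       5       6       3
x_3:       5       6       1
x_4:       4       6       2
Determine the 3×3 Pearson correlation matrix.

Step 1 — column means:
  mean(X_1) = (2 + 5 + 5 + 4) / 4 = 16/4 = 4
  mean(X_2) = (4 + 6 + 6 + 6) / 4 = 22/4 = 5.5
  mean(X_3) = (8 + 3 + 1 + 2) / 4 = 14/4 = 3.5

Step 2 — sample variances and covariances s[i,j] = (1/(n-1)) · Σ_k (x_{k,i} - mean_i) · (x_{k,j} - mean_j), with n-1 = 3:
  s[X_1,X_1] = ((-2)·(-2) + (1)·(1) + (1)·(1) + (0)·(0)) / 3 = 6/3 = 2
  s[X_1,X_2] = ((-2)·(-1.5) + (1)·(0.5) + (1)·(0.5) + (0)·(0.5)) / 3 = 4/3 = 1.3333
  s[X_1,X_3] = ((-2)·(4.5) + (1)·(-0.5) + (1)·(-2.5) + (0)·(-1.5)) / 3 = -12/3 = -4
  s[X_2,X_2] = ((-1.5)·(-1.5) + (0.5)·(0.5) + (0.5)·(0.5) + (0.5)·(0.5)) / 3 = 3/3 = 1
  s[X_2,X_3] = ((-1.5)·(4.5) + (0.5)·(-0.5) + (0.5)·(-2.5) + (0.5)·(-1.5)) / 3 = -9/3 = -3
  s[X_3,X_3] = ((4.5)·(4.5) + (-0.5)·(-0.5) + (-2.5)·(-2.5) + (-1.5)·(-1.5)) / 3 = 29/3 = 9.6667
  Sample standard deviations s_i = √(s[i,i]):
  s(X_1) = √(2) = 1.4142
  s(X_2) = √(1) = 1
  s(X_3) = √(9.6667) = 3.1091

Step 3 — r_{ij} = s_{ij} / (s_i · s_j):
  r[X_1,X_1] = 1 (diagonal).
  r[X_1,X_2] = 1.3333 / (1.4142 · 1) = 1.3333 / 1.4142 = 0.9428
  r[X_1,X_3] = -4 / (1.4142 · 3.1091) = -4 / 4.397 = -0.9097
  r[X_2,X_2] = 1 (diagonal).
  r[X_2,X_3] = -3 / (1 · 3.1091) = -3 / 3.1091 = -0.9649
  r[X_3,X_3] = 1 (diagonal).

R is symmetric with unit diagonal. Assembling:

R = [[1, 0.9428, -0.9097],
 [0.9428, 1, -0.9649],
 [-0.9097, -0.9649, 1]]


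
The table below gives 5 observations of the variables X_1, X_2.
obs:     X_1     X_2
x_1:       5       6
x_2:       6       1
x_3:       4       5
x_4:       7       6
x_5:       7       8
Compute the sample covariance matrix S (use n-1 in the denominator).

Step 1 — column means:
  mean(X_1) = (5 + 6 + 4 + 7 + 7) / 5 = 29/5 = 5.8
  mean(X_2) = (6 + 1 + 5 + 6 + 8) / 5 = 26/5 = 5.2

Step 2 — sample covariance S[i,j] = (1/(n-1)) · Σ_k (x_{k,i} - mean_i) · (x_{k,j} - mean_j), with n-1 = 4.
  S[X_1,X_1] = ((-0.8)·(-0.8) + (0.2)·(0.2) + (-1.8)·(-1.8) + (1.2)·(1.2) + (1.2)·(1.2)) / 4 = 6.8/4 = 1.7
  S[X_1,X_2] = ((-0.8)·(0.8) + (0.2)·(-4.2) + (-1.8)·(-0.2) + (1.2)·(0.8) + (1.2)·(2.8)) / 4 = 3.2/4 = 0.8
  S[X_2,X_2] = ((0.8)·(0.8) + (-4.2)·(-4.2) + (-0.2)·(-0.2) + (0.8)·(0.8) + (2.8)·(2.8)) / 4 = 26.8/4 = 6.7

S is symmetric (S[j,i] = S[i,j]). Assembling:

S = [[1.7, 0.8],
 [0.8, 6.7]]


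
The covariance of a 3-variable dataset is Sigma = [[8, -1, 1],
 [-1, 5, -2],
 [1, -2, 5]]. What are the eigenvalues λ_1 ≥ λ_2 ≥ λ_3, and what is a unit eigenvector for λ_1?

Step 1 — characteristic polynomial p(λ) = det(λI - Sigma) = λ³ - tr·λ² + c_1·λ - det, where tr = trace, c_1 = sum of the principal 2×2 minors, det = det(Sigma):
  tr = 8 + 5 + 5 = 18,
  c_1 = (8·5 - (-1)²) + (8·5 - (1)²) + (5·5 - (-2)²) = 39 + 39 + 21 = 99,
  det = 8·(5·5 - (-2)²) - (-1)·((-1)·5 - (-2)·(1)) + (1)·((-1)·(-2) - 5·(1)) = 8·(21) - (-1)·(-3) + (1)·(-3) = 162.
  So p(λ) = λ³ - 18λ² + 99λ - 162.
Step 2 — look for an integer root (rational root theorem: any rational root is an integer divisor of 162). Testing λ = 3:
  p(3) = 27 - 162 + 297 - 162 = 0  ✓
  Dividing out (λ - 3): p(λ) = (λ - 3)(λ² - 15λ + 54).
Step 3 — remaining eigenvalues from the quadratic λ² - 15λ + 54 = 0:
  Δ = 15² - 4·54 = 225 - 216 = 9,  λ = (15 ± √9)/2 = (15 ± 3)/2 = 9 or 6.
  Sorted: λ_1 = 9,  λ_2 = 6,  λ_3 = 3  (check: sum = 18 = tr ✓).

Step 4 — unit eigenvector for λ_1 = 9: v spans the null space of (Sigma - λ_1 I), whose rows are
  r_1 = (-1, -1, 1),  r_2 = (-1, -4, -2),  r_3 = (1, -2, -4).
  v is orthogonal to every row, so take v ∝ r_1 × r_2 = ((-1)·(-2) - (1)·(-4), (1)·(-1) - (-1)·(-2), (-1)·(-4) - (-1)·(-1)) = (6, -3, 3).
  Rescale (divide by 3): u = (2, -1, 1).
  ||u|| = √((2)² + (-1)² + (1)²) = √(6) ≈ 2.4495,  v_1 = u/||u|| ≈ (0.8165, -0.4082, 0.4082) (||v_1|| = 1).

λ_1 = 9,  λ_2 = 6,  λ_3 = 3;  v_1 ≈ (0.8165, -0.4082, 0.4082)


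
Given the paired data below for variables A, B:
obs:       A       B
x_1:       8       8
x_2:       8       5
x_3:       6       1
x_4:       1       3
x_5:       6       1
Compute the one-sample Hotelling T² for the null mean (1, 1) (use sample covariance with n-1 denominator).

Step 1 — sample mean vector:
  mean(A) = (8 + 8 + 6 + 1 + 6) / 5 = 29/5 = 5.8
  mean(B) = (8 + 5 + 1 + 3 + 1) / 5 = 18/5 = 3.6
  x̄ = (5.8, 3.6),  deviation x̄ - mu_0 = (5.8, 3.6) - (1, 1) = (4.8, 2.6).

Step 2 — sample covariance matrix, S[i,j] = (1/(n-1)) · Σ_k (x_{k,i} - mean_i) · (x_{k,j} - mean_j), divisor n-1 = 4:
  S[A,A] = ((2.2)·(2.2) + (2.2)·(2.2) + (0.2)·(0.2) + (-4.8)·(-4.8) + (0.2)·(0.2)) / 4 = 32.8/4 = 8.2
  S[A,B] = ((2.2)·(4.4) + (2.2)·(1.4) + (0.2)·(-2.6) + (-4.8)·(-0.6) + (0.2)·(-2.6)) / 4 = 14.6/4 = 3.65
  S[B,B] = ((4.4)·(4.4) + (1.4)·(1.4) + (-2.6)·(-2.6) + (-0.6)·(-0.6) + (-2.6)·(-2.6)) / 4 = 35.2/4 = 8.8
  S = [[8.2, 3.65],
 [3.65, 8.8]].

Step 3 — invert S. det(S) = 8.2·8.8 - (3.65)² = 58.8375.
  S^{-1} = (1/det) · [[d, -b], [-b, a]] = [[0.1496, -0.062],
 [-0.062, 0.1394]].

Step 4 — quadratic form (x̄ - mu_0)^T · S^{-1} · (x̄ - mu_0):
  S^{-1} · (x̄ - mu_0) = (0.5566, 0.0646),
  (x̄ - mu_0)^T · [...] = (4.8)·(0.5566) + (2.6)·(0.0646) = 2.8397.

Step 5 — scale by n: T² = 5 · 2.8397 = 14.1984.

T² ≈ 14.1984
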